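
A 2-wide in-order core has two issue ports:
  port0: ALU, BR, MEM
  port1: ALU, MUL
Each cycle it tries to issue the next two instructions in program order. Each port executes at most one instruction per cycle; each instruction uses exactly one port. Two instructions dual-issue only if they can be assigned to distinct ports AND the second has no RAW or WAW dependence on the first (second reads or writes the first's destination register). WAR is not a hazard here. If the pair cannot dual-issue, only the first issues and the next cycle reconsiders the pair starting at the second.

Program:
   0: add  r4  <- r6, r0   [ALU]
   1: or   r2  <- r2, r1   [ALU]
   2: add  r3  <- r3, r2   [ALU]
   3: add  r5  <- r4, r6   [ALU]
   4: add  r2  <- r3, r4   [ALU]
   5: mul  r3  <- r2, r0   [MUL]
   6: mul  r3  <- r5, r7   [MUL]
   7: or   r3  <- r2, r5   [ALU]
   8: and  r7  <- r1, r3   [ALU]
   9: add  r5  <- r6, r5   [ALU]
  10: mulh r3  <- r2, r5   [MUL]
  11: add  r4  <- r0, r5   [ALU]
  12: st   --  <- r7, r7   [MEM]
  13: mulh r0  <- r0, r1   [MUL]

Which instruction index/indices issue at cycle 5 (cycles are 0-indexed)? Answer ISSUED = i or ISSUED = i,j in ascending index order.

ISSUED = 7

0. add;or @i0,i1  | dual
1. add;add @i2,i3  | dual
2. add @i4  | RAW r2
3. mul @i5  | no-port MUL/MUL
4. mul @i6  | WAW r3
5. or @i7  | RAW r3
6. and;add @i8,i9  | dual
7. mulh;add @i10,i11  | dual
8. st;mulh @i12,i13  | dual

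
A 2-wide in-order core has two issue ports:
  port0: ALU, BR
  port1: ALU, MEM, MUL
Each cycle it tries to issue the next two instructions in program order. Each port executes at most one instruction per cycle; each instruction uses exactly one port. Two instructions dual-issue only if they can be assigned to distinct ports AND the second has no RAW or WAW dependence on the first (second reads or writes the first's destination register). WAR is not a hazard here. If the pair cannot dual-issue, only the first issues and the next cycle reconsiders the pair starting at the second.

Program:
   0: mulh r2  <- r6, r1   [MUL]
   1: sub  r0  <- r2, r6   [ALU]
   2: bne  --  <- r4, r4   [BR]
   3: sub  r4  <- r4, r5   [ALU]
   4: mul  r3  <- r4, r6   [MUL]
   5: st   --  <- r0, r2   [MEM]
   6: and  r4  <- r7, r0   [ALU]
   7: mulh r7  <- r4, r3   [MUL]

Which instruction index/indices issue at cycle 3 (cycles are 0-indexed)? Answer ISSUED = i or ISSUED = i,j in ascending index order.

ISSUED = 4

t=0 i0:mulh.MUL ; RAW r2
t=1 i1&i2:sub.ALU;bne.BR ; dual
t=2 i3:sub.ALU ; RAW r4
t=3 i4:mul.MUL ; no-port MUL/MEM
t=4 i5&i6:st.MEM;and.ALU ; dual
t=5 i7:mulh.MUL ; tail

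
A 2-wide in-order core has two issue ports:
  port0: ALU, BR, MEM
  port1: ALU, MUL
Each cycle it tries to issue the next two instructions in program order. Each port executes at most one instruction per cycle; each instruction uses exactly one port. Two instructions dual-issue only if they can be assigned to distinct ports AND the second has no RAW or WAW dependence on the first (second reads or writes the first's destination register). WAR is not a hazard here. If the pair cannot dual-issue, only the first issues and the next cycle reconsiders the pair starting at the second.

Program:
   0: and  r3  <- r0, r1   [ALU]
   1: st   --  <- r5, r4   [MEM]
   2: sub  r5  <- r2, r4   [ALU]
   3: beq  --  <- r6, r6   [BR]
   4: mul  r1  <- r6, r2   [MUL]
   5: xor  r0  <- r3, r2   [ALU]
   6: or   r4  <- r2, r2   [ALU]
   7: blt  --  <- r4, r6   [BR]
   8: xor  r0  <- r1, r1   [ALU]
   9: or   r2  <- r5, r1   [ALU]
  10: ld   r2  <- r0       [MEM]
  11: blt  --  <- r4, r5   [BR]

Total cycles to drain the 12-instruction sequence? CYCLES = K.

CYCLES = 8

#0 head=0: and;st i0,i1 2-wide
#1 head=2: sub;beq i2,i3 2-wide
#2 head=4: mul;xor i4,i5 2-wide
#3 head=6: or i6 RAW r4
#4 head=7: blt;xor i7,i8 2-wide
#5 head=9: or i9 WAW r2
#6 head=10: ld i10 no-port MEM/BR
#7 head=11: blt i11 tail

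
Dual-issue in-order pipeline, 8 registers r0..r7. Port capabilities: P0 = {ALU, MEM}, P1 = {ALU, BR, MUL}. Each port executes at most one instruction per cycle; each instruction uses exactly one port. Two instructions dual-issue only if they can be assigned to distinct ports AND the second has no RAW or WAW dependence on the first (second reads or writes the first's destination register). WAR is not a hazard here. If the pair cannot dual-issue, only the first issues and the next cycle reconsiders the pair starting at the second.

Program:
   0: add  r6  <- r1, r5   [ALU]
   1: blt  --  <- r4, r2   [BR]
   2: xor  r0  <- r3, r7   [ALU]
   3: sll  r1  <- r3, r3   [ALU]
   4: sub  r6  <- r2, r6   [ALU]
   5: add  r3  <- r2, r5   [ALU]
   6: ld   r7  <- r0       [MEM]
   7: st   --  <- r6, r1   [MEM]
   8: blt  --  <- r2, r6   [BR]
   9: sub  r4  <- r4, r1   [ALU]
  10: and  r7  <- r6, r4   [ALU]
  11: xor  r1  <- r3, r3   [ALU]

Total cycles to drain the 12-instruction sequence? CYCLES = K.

CYCLES = 7

  cy0 -> i0+i1 (add blt) 2-wide
  cy1 -> i2+i3 (xor sll) 2-wide
  cy2 -> i4+i5 (sub add) 2-wide
  cy3 -> i6 (ld) no-port MEM/MEM
  cy4 -> i7+i8 (st blt) 2-wide
  cy5 -> i9 (sub) RAW r4
  cy6 -> i10+i11 (and xor) 2-wide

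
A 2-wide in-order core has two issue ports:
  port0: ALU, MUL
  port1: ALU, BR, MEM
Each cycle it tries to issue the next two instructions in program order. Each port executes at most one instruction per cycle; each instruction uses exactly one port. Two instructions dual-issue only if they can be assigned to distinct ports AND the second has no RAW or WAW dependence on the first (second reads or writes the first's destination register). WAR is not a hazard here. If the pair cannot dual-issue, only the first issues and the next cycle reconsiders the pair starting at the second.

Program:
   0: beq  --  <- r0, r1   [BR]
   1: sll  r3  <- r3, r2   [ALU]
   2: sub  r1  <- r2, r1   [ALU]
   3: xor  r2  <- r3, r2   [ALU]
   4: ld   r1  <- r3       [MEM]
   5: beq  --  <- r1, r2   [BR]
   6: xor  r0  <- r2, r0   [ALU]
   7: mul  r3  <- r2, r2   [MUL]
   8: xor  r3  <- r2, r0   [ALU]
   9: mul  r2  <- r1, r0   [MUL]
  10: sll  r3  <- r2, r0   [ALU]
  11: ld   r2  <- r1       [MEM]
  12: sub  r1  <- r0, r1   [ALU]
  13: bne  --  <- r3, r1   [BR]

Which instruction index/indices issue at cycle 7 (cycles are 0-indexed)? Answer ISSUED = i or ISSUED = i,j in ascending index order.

ISSUED = 12

t=0 i0,i1:beq+sll ; 2-wide
t=1 i2,i3:sub+xor ; 2-wide
t=2 i4:ld ; no-port MEM/BR
t=3 i5,i6:beq+xor ; 2-wide
t=4 i7:mul ; WAW r3
t=5 i8,i9:xor+mul ; 2-wide
t=6 i10,i11:sll+ld ; 2-wide
t=7 i12:sub ; RAW r1
t=8 i13:bne ; tail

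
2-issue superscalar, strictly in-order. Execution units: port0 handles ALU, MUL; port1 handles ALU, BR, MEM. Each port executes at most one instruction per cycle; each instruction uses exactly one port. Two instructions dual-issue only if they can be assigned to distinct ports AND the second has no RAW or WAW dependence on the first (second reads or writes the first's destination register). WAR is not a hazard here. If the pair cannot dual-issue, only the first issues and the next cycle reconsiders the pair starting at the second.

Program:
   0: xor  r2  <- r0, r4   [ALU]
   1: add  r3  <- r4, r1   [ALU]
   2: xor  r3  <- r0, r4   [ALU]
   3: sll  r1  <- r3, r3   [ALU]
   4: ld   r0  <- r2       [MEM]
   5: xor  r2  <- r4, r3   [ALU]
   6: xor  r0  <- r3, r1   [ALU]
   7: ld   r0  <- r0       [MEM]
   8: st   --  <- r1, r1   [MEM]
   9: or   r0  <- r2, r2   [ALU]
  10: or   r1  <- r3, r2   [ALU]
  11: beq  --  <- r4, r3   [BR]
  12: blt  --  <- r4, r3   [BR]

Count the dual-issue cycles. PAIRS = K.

  cy0 -> i0/i1 (xor.ALU add.ALU) pair
  cy1 -> i2 (xor.ALU) RAW r3
  cy2 -> i3/i4 (sll.ALU ld.MEM) pair
  cy3 -> i5/i6 (xor.ALU xor.ALU) pair
  cy4 -> i7 (ld.MEM) no-port MEM/MEM
  cy5 -> i8/i9 (st.MEM or.ALU) pair
  cy6 -> i10/i11 (or.ALU beq.BR) pair
  cy7 -> i12 (blt.BR) tail

PAIRS = 5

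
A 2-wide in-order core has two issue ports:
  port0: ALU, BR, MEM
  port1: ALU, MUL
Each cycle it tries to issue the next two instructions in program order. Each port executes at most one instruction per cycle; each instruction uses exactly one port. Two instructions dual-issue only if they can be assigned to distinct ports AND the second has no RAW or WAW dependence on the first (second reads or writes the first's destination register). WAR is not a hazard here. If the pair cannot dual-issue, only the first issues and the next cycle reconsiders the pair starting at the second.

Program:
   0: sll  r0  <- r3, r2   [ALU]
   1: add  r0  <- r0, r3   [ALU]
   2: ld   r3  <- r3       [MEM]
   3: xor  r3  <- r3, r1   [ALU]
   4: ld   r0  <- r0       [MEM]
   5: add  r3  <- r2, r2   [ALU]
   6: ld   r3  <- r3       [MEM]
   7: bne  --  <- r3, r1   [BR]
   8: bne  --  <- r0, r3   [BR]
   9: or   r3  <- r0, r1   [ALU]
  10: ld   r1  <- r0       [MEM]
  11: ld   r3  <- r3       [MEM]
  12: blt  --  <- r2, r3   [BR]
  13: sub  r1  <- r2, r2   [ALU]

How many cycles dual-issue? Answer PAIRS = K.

PAIRS = 4

[0] i0  sll.ALU  -- RAW+WAW r0
[1] i1+i2  add.ALU+ld.MEM  -- pair
[2] i3+i4  xor.ALU+ld.MEM  -- pair
[3] i5  add.ALU  -- RAW+WAW r3
[4] i6  ld.MEM  -- no-port MEM/BR
[5] i7  bne.BR  -- no-port BR/BR
[6] i8+i9  bne.BR+or.ALU  -- pair
[7] i10  ld.MEM  -- no-port MEM/MEM
[8] i11  ld.MEM  -- no-port MEM/BR
[9] i12+i13  blt.BR+sub.ALU  -- pair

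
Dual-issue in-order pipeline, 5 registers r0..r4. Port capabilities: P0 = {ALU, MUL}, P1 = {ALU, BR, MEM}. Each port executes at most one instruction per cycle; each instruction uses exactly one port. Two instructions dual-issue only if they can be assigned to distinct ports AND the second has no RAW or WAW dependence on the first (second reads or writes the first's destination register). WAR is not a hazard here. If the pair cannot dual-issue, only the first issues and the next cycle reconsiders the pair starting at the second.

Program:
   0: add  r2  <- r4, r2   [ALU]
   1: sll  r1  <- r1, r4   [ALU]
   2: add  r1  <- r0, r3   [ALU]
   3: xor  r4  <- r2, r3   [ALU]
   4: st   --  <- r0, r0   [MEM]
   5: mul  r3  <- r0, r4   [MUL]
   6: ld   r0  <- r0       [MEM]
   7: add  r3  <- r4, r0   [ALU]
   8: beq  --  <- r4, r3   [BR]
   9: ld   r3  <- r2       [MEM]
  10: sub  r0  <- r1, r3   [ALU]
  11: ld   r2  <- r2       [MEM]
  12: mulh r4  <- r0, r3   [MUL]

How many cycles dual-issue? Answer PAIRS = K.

0. add/sll @i0/i1  | dual
1. add/xor @i2/i3  | dual
2. st/mul @i4/i5  | dual
3. ld @i6  | RAW r0
4. add @i7  | RAW r3
5. beq @i8  | no-port BR/MEM
6. ld @i9  | RAW r3
7. sub/ld @i10/i11  | dual
8. mulh @i12  | tail

PAIRS = 4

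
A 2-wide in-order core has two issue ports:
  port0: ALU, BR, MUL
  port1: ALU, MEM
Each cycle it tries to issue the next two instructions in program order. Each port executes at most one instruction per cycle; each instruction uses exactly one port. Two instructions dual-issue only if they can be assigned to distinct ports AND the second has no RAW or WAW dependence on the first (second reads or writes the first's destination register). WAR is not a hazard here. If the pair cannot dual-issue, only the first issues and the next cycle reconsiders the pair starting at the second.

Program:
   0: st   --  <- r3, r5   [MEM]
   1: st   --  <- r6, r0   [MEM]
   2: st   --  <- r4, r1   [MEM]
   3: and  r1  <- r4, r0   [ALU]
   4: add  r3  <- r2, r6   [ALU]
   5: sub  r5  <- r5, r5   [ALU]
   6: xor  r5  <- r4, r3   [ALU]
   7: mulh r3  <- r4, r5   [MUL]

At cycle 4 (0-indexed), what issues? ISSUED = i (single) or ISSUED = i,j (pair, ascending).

ISSUED = 6

t=0 i0:st.MEM ; no-port MEM/MEM
t=1 i1:st.MEM ; no-port MEM/MEM
t=2 i2+i3:st.MEM and.ALU ; dual
t=3 i4+i5:add.ALU sub.ALU ; dual
t=4 i6:xor.ALU ; RAW r5
t=5 i7:mulh.MUL ; tail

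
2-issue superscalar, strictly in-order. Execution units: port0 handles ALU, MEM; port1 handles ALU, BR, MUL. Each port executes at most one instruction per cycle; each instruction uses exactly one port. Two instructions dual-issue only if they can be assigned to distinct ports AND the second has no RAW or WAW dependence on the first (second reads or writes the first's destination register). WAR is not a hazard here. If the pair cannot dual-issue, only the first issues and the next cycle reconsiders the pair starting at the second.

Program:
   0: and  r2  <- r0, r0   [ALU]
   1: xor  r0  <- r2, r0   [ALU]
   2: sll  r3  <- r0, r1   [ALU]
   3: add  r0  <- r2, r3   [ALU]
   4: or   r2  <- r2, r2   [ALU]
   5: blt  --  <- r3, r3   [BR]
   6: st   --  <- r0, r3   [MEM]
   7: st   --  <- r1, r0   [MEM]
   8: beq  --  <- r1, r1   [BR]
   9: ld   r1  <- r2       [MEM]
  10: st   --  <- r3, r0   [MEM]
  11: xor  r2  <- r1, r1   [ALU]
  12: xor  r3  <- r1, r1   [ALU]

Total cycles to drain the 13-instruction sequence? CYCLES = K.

[0] i0  and  -- RAW r2
[1] i1  xor  -- RAW r0
[2] i2  sll  -- RAW r3
[3] i3,i4  add/or  -- pair
[4] i5,i6  blt/st  -- pair
[5] i7,i8  st/beq  -- pair
[6] i9  ld  -- no-port MEM/MEM
[7] i10,i11  st/xor  -- pair
[8] i12  xor  -- tail

CYCLES = 9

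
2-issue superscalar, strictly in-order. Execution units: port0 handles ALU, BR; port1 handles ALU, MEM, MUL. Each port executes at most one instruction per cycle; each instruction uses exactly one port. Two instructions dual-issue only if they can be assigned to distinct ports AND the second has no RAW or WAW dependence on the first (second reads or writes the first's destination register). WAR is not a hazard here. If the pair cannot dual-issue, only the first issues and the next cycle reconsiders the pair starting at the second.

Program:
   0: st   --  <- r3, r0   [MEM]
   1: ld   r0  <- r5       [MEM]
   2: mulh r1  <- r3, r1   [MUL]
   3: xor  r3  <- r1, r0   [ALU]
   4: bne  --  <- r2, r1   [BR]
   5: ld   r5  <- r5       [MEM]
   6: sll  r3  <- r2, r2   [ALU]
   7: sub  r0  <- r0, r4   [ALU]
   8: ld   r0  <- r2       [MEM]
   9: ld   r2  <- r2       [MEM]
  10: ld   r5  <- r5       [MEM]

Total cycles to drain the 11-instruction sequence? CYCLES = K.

[0] i0  st  -- no-port MEM/MEM
[1] i1  ld  -- no-port MEM/MUL
[2] i2  mulh  -- RAW r1
[3] i3+i4  xor+bne  -- dual
[4] i5+i6  ld+sll  -- dual
[5] i7  sub  -- WAW r0
[6] i8  ld  -- no-port MEM/MEM
[7] i9  ld  -- no-port MEM/MEM
[8] i10  ld  -- tail

CYCLES = 9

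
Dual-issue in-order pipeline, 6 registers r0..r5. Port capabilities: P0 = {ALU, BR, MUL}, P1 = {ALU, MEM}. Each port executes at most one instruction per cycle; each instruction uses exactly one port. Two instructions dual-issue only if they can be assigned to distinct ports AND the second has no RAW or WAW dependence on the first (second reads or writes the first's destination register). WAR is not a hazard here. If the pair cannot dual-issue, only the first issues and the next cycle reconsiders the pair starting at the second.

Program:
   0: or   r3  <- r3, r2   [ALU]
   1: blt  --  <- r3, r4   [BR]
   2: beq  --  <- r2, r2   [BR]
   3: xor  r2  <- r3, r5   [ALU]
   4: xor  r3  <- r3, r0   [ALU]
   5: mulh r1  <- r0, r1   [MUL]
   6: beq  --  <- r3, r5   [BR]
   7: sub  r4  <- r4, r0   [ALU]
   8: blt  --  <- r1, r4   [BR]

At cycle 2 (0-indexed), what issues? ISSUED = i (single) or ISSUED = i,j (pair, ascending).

ISSUED = 2,3

[0] i0  or  -- RAW r3
[1] i1  blt  -- no-port BR/BR
[2] i2+i3  beq xor  -- 2-wide
[3] i4+i5  xor mulh  -- 2-wide
[4] i6+i7  beq sub  -- 2-wide
[5] i8  blt  -- tail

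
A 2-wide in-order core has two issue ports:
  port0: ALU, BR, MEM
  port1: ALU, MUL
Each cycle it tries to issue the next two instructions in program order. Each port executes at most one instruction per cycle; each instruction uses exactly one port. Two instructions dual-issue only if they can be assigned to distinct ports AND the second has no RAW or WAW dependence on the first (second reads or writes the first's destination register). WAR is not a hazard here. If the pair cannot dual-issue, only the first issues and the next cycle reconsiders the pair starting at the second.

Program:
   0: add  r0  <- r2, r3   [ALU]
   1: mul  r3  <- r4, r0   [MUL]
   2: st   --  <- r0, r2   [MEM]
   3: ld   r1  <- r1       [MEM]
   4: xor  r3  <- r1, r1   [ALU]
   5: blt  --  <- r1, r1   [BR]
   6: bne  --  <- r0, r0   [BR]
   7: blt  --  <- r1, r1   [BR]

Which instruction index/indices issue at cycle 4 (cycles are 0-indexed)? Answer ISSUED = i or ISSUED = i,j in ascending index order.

t=0 i0:add ; RAW r0
t=1 i1/i2:mul+st ; 2-wide
t=2 i3:ld ; RAW r1
t=3 i4/i5:xor+blt ; 2-wide
t=4 i6:bne ; no-port BR/BR
t=5 i7:blt ; tail

ISSUED = 6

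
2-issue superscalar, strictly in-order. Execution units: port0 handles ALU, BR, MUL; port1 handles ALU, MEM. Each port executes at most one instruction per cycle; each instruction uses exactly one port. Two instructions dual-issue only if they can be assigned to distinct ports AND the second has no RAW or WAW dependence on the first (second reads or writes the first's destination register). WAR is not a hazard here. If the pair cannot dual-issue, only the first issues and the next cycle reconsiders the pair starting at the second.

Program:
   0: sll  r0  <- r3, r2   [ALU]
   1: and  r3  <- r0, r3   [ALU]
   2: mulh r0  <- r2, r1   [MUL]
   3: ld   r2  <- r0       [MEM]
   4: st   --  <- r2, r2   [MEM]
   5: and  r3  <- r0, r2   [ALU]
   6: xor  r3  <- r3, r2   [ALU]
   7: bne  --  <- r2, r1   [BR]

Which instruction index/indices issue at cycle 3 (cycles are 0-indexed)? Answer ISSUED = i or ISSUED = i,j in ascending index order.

t=0 i0:sll.ALU ; RAW r0
t=1 i1&i2:and.ALU mulh.MUL ; 2-wide
t=2 i3:ld.MEM ; no-port MEM/MEM
t=3 i4&i5:st.MEM and.ALU ; 2-wide
t=4 i6&i7:xor.ALU bne.BR ; 2-wide

ISSUED = 4,5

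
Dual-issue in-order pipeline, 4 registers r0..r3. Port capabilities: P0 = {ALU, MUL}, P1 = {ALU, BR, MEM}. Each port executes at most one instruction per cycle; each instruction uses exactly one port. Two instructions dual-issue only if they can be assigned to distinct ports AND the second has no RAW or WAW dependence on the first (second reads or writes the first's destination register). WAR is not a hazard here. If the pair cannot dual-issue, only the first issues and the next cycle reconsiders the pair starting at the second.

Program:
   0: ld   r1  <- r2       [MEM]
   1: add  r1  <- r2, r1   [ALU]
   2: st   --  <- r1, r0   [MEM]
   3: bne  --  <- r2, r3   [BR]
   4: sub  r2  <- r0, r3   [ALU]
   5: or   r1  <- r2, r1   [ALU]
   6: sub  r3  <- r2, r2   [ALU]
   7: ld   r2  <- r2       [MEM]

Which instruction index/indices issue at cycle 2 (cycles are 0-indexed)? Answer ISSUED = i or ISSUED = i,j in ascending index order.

  cy0 -> i0 (ld.MEM) RAW+WAW r1
  cy1 -> i1 (add.ALU) RAW r1
  cy2 -> i2 (st.MEM) no-port MEM/BR
  cy3 -> i3&i4 (bne.BR sub.ALU) 2-wide
  cy4 -> i5&i6 (or.ALU sub.ALU) 2-wide
  cy5 -> i7 (ld.MEM) tail

ISSUED = 2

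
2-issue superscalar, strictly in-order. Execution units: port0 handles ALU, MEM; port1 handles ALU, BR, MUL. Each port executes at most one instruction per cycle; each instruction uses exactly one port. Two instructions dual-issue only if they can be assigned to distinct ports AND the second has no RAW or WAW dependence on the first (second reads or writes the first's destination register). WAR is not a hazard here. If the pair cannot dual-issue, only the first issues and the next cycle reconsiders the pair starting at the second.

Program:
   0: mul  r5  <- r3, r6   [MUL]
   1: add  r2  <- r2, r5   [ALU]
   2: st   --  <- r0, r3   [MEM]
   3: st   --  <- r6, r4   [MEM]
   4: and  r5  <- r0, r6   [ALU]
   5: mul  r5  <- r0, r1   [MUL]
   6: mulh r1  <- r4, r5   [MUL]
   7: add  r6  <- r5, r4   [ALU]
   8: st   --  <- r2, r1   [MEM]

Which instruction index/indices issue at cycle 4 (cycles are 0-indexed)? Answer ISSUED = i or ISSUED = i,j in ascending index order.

ISSUED = 6,7

#0 head=0: mul.MUL i0 RAW r5
#1 head=1: add.ALU;st.MEM i1+i2 pair
#2 head=3: st.MEM;and.ALU i3+i4 pair
#3 head=5: mul.MUL i5 no-port MUL/MUL
#4 head=6: mulh.MUL;add.ALU i6+i7 pair
#5 head=8: st.MEM i8 tail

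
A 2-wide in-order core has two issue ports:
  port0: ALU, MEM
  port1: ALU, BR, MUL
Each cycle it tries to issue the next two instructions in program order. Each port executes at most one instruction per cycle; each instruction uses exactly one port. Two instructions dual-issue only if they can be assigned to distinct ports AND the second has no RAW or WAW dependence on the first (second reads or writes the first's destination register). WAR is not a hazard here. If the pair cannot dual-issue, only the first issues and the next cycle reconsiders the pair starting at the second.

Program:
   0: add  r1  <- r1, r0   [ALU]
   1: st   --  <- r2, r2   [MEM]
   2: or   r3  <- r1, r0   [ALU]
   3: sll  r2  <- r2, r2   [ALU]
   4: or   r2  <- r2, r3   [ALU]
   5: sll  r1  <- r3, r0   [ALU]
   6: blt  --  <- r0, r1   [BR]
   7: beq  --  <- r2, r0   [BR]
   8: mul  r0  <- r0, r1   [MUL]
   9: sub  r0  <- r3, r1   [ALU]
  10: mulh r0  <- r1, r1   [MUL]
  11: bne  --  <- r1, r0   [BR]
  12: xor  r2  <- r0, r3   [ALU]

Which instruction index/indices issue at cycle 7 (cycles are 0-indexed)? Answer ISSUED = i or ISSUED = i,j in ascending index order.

t=0 i0,i1:add+st ; pair
t=1 i2,i3:or+sll ; pair
t=2 i4,i5:or+sll ; pair
t=3 i6:blt ; no-port BR/BR
t=4 i7:beq ; no-port BR/MUL
t=5 i8:mul ; WAW r0
t=6 i9:sub ; WAW r0
t=7 i10:mulh ; no-port MUL/BR
t=8 i11,i12:bne+xor ; pair

ISSUED = 10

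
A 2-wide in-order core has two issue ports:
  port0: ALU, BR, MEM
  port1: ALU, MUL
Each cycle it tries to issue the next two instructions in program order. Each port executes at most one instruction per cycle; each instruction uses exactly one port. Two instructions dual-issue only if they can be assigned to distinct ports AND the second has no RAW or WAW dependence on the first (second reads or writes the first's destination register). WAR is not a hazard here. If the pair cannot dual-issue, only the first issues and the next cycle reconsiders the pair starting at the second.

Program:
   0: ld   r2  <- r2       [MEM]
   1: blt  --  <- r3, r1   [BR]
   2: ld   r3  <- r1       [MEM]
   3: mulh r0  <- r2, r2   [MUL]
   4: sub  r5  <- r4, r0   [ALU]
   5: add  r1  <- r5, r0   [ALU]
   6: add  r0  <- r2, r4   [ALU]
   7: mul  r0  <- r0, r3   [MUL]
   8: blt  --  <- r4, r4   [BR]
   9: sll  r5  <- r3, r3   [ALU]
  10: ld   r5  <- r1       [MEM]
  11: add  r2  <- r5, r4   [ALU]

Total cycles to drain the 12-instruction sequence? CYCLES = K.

0. ld.MEM @i0  | no-port MEM/BR
1. blt.BR @i1  | no-port BR/MEM
2. ld.MEM/mulh.MUL @i2/i3  | dual
3. sub.ALU @i4  | RAW r5
4. add.ALU/add.ALU @i5/i6  | dual
5. mul.MUL/blt.BR @i7/i8  | dual
6. sll.ALU @i9  | WAW r5
7. ld.MEM @i10  | RAW r5
8. add.ALU @i11  | tail

CYCLES = 9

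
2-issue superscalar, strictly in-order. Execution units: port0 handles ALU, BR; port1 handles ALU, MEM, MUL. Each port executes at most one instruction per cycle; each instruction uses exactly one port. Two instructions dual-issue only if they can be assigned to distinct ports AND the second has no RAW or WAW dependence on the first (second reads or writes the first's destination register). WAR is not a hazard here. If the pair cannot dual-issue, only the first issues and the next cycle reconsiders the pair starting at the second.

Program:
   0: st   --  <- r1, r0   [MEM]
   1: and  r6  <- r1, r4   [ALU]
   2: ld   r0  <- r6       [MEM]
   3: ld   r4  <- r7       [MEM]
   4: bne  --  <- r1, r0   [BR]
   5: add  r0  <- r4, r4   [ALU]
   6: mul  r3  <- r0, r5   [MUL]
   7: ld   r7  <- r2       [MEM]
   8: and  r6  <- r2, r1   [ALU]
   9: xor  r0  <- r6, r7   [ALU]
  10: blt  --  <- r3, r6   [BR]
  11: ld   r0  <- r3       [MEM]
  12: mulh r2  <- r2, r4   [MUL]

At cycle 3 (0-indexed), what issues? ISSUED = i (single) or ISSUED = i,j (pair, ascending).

ISSUED = 5

#0 head=0: st.MEM+and.ALU i0,i1 2-wide
#1 head=2: ld.MEM i2 no-port MEM/MEM
#2 head=3: ld.MEM+bne.BR i3,i4 2-wide
#3 head=5: add.ALU i5 RAW r0
#4 head=6: mul.MUL i6 no-port MUL/MEM
#5 head=7: ld.MEM+and.ALU i7,i8 2-wide
#6 head=9: xor.ALU+blt.BR i9,i10 2-wide
#7 head=11: ld.MEM i11 no-port MEM/MUL
#8 head=12: mulh.MUL i12 tail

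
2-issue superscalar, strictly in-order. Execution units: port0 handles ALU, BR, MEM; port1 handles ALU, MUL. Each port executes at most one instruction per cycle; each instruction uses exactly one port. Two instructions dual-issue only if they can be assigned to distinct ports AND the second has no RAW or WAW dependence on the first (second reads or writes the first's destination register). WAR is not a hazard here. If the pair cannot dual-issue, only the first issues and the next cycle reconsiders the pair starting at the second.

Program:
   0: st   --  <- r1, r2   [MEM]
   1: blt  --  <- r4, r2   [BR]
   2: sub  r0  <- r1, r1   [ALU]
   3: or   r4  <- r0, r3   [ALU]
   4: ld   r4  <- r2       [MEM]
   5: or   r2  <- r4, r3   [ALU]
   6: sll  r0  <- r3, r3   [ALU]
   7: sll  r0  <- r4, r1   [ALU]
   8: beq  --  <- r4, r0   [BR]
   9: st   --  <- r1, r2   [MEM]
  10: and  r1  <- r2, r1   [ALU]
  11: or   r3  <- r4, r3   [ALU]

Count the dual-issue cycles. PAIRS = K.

PAIRS = 3

  cy0 -> i0 (st.MEM) no-port MEM/BR
  cy1 -> i1/i2 (blt.BR;sub.ALU) 2-wide
  cy2 -> i3 (or.ALU) WAW r4
  cy3 -> i4 (ld.MEM) RAW r4
  cy4 -> i5/i6 (or.ALU;sll.ALU) 2-wide
  cy5 -> i7 (sll.ALU) RAW r0
  cy6 -> i8 (beq.BR) no-port BR/MEM
  cy7 -> i9/i10 (st.MEM;and.ALU) 2-wide
  cy8 -> i11 (or.ALU) tail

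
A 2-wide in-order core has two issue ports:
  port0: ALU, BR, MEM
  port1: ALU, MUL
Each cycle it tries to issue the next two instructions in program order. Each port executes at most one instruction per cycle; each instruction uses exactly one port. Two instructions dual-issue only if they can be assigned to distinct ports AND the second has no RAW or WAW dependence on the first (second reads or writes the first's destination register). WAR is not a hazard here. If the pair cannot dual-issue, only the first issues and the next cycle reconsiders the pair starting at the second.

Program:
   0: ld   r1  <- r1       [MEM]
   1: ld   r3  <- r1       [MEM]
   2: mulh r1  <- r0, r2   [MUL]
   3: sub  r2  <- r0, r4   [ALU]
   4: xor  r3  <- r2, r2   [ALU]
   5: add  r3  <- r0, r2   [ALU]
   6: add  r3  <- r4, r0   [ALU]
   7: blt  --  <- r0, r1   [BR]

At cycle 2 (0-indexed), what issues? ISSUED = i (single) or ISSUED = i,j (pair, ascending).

[0] i0  ld.MEM  -- no-port MEM/MEM
[1] i1,i2  ld.MEM+mulh.MUL  -- 2-wide
[2] i3  sub.ALU  -- RAW r2
[3] i4  xor.ALU  -- WAW r3
[4] i5  add.ALU  -- WAW r3
[5] i6,i7  add.ALU+blt.BR  -- 2-wide

ISSUED = 3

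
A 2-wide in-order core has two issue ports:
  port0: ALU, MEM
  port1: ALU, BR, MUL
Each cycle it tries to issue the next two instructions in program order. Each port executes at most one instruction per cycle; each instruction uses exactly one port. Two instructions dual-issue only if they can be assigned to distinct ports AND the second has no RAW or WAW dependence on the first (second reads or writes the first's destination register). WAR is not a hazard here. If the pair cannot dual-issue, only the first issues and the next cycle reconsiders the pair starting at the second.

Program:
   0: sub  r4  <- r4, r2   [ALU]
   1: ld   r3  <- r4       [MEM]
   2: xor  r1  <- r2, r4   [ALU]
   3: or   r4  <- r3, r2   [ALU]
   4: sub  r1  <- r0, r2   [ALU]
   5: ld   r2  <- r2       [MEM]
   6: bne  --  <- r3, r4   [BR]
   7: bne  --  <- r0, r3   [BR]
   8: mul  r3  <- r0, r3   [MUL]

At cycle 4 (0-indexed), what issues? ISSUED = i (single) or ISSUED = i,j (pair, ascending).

c0: i0 sub.ALU  RAW r4
c1: i1/i2 ld.MEM xor.ALU  2-wide
c2: i3/i4 or.ALU sub.ALU  2-wide
c3: i5/i6 ld.MEM bne.BR  2-wide
c4: i7 bne.BR  no-port BR/MUL
c5: i8 mul.MUL  tail

ISSUED = 7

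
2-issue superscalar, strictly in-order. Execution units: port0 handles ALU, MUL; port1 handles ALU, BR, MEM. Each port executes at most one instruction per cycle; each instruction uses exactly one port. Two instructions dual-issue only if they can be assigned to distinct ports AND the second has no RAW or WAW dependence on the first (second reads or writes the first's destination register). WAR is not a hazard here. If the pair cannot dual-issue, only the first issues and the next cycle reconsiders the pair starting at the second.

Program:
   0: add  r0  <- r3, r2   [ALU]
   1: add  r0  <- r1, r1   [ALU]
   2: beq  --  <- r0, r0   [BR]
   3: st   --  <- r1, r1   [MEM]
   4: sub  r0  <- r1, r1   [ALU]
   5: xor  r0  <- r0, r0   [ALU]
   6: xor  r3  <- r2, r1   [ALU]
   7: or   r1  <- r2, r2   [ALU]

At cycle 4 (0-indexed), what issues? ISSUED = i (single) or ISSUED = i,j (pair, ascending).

ISSUED = 5,6

0. add.ALU @i0  | WAW r0
1. add.ALU @i1  | RAW r0
2. beq.BR @i2  | no-port BR/MEM
3. st.MEM/sub.ALU @i3/i4  | 2-wide
4. xor.ALU/xor.ALU @i5/i6  | 2-wide
5. or.ALU @i7  | tail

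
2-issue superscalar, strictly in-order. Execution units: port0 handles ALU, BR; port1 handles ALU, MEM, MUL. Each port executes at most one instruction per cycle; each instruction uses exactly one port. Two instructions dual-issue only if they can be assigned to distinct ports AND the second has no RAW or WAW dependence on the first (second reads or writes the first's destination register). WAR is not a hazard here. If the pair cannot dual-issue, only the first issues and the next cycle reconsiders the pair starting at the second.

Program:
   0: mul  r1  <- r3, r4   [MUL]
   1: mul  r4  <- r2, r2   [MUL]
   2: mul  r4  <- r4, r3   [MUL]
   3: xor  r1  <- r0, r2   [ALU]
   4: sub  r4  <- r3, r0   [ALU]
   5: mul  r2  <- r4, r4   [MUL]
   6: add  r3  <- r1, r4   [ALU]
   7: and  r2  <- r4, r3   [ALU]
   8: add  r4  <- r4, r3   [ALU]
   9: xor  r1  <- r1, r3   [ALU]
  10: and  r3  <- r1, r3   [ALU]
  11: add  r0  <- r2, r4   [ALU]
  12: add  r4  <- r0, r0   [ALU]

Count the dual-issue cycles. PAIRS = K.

c0: i0 mul.MUL  no-port MUL/MUL
c1: i1 mul.MUL  no-port MUL/MUL
c2: i2/i3 mul.MUL;xor.ALU  dual
c3: i4 sub.ALU  RAW r4
c4: i5/i6 mul.MUL;add.ALU  dual
c5: i7/i8 and.ALU;add.ALU  dual
c6: i9 xor.ALU  RAW r1
c7: i10/i11 and.ALU;add.ALU  dual
c8: i12 add.ALU  tail

PAIRS = 4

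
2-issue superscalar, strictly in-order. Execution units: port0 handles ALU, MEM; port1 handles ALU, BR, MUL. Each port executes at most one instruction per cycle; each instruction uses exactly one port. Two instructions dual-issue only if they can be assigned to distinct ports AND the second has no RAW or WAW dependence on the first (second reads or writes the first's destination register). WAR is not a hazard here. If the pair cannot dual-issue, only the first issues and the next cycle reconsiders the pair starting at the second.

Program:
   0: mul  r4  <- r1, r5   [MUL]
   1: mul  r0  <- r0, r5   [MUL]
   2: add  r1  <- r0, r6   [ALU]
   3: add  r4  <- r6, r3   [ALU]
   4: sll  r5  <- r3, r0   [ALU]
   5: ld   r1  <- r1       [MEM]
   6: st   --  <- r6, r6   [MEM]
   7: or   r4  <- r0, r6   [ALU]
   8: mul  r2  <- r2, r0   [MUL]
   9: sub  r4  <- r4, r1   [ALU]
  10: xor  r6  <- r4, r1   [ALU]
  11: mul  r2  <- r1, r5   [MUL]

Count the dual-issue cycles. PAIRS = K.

PAIRS = 5

0. mul.MUL @i0  | no-port MUL/MUL
1. mul.MUL @i1  | RAW r0
2. add.ALU add.ALU @i2,i3  | 2-wide
3. sll.ALU ld.MEM @i4,i5  | 2-wide
4. st.MEM or.ALU @i6,i7  | 2-wide
5. mul.MUL sub.ALU @i8,i9  | 2-wide
6. xor.ALU mul.MUL @i10,i11  | 2-wide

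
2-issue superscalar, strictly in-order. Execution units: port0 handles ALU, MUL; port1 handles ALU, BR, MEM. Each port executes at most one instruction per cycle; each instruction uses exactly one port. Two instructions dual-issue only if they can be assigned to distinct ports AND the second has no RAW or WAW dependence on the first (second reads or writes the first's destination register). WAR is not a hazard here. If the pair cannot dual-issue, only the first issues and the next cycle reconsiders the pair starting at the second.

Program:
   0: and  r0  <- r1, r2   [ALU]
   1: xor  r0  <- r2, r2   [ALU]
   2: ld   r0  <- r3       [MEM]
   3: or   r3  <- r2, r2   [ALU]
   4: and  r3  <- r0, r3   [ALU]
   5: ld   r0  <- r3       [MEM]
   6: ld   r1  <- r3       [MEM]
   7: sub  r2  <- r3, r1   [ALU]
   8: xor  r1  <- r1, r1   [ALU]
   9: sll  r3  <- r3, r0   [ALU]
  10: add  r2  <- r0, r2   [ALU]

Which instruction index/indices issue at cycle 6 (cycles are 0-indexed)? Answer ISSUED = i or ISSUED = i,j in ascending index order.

ISSUED = 7,8

[0] i0  and  -- WAW r0
[1] i1  xor  -- WAW r0
[2] i2/i3  ld/or  -- dual
[3] i4  and  -- RAW r3
[4] i5  ld  -- no-port MEM/MEM
[5] i6  ld  -- RAW r1
[6] i7/i8  sub/xor  -- dual
[7] i9/i10  sll/add  -- dual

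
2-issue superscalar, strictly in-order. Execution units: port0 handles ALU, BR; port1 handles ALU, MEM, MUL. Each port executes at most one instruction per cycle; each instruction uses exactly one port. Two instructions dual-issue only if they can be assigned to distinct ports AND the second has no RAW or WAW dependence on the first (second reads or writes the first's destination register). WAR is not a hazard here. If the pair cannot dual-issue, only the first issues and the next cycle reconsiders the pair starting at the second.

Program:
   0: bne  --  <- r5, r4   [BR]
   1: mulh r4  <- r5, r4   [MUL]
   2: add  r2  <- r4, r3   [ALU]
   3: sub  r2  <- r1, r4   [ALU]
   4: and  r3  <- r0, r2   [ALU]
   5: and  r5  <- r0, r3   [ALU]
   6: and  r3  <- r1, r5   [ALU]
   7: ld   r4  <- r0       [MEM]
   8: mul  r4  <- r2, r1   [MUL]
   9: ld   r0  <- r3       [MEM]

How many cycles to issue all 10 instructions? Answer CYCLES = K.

  cy0 -> i0+i1 (bne+mulh) dual
  cy1 -> i2 (add) WAW r2
  cy2 -> i3 (sub) RAW r2
  cy3 -> i4 (and) RAW r3
  cy4 -> i5 (and) RAW r5
  cy5 -> i6+i7 (and+ld) dual
  cy6 -> i8 (mul) no-port MUL/MEM
  cy7 -> i9 (ld) tail

CYCLES = 8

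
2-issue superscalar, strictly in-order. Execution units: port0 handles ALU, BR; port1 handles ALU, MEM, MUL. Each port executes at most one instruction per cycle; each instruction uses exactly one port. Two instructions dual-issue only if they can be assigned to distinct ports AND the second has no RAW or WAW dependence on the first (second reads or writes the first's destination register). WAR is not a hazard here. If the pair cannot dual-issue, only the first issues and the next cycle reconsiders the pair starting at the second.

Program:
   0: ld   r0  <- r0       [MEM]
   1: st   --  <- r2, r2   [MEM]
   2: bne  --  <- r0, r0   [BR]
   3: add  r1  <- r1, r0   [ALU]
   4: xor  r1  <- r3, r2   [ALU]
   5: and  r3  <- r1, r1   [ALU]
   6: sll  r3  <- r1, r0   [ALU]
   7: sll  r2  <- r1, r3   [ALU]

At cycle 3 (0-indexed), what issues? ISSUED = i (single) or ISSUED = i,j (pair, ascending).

ISSUED = 4

t=0 i0:ld ; no-port MEM/MEM
t=1 i1+i2:st/bne ; dual
t=2 i3:add ; WAW r1
t=3 i4:xor ; RAW r1
t=4 i5:and ; WAW r3
t=5 i6:sll ; RAW r3
t=6 i7:sll ; tail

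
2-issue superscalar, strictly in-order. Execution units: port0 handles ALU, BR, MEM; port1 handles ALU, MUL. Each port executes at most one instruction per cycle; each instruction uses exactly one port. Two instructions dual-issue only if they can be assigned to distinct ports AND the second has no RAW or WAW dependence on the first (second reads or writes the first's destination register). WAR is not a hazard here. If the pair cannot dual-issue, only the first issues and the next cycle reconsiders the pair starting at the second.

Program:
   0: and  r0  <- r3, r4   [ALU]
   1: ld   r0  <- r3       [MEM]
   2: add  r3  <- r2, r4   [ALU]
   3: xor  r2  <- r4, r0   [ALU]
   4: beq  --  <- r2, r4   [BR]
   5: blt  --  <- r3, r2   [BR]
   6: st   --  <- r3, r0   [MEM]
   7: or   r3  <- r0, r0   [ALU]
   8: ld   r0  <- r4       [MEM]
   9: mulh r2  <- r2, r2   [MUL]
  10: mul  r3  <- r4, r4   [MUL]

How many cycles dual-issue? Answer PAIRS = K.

  cy0 -> i0 (and) WAW r0
  cy1 -> i1,i2 (ld;add) 2-wide
  cy2 -> i3 (xor) RAW r2
  cy3 -> i4 (beq) no-port BR/BR
  cy4 -> i5 (blt) no-port BR/MEM
  cy5 -> i6,i7 (st;or) 2-wide
  cy6 -> i8,i9 (ld;mulh) 2-wide
  cy7 -> i10 (mul) tail

PAIRS = 3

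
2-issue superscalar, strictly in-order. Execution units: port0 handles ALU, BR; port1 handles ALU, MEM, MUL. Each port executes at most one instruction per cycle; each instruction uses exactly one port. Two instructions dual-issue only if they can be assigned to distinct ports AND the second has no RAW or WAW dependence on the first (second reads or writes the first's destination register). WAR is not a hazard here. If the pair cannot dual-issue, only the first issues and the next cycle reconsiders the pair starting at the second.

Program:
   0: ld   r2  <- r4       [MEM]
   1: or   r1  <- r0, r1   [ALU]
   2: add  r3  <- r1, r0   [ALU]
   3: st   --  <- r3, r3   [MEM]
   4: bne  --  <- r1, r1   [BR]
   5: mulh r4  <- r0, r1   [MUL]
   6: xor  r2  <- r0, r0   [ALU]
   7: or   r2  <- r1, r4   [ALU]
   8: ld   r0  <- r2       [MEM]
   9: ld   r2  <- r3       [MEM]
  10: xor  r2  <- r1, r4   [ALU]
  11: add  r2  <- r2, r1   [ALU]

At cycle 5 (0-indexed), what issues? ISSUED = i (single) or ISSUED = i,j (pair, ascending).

ISSUED = 8

[0] i0&i1  ld+or  -- 2-wide
[1] i2  add  -- RAW r3
[2] i3&i4  st+bne  -- 2-wide
[3] i5&i6  mulh+xor  -- 2-wide
[4] i7  or  -- RAW r2
[5] i8  ld  -- no-port MEM/MEM
[6] i9  ld  -- WAW r2
[7] i10  xor  -- RAW+WAW r2
[8] i11  add  -- tail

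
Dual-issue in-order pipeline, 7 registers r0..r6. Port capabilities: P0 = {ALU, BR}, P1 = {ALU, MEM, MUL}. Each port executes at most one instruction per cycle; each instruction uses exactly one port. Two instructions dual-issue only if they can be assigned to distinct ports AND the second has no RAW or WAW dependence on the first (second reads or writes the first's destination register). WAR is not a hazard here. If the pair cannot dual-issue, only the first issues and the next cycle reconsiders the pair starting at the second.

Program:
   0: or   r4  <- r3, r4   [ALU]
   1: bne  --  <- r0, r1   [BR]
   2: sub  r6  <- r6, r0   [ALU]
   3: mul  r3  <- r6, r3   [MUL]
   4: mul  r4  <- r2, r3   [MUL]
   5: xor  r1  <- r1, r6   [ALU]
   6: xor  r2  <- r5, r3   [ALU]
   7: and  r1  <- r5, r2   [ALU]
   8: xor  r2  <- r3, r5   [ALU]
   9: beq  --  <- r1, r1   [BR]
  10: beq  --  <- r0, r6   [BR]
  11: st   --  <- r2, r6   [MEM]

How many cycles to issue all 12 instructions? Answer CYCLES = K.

CYCLES = 8

#0 head=0: or bne i0+i1 2-wide
#1 head=2: sub i2 RAW r6
#2 head=3: mul i3 no-port MUL/MUL
#3 head=4: mul xor i4+i5 2-wide
#4 head=6: xor i6 RAW r2
#5 head=7: and xor i7+i8 2-wide
#6 head=9: beq i9 no-port BR/BR
#7 head=10: beq st i10+i11 2-wide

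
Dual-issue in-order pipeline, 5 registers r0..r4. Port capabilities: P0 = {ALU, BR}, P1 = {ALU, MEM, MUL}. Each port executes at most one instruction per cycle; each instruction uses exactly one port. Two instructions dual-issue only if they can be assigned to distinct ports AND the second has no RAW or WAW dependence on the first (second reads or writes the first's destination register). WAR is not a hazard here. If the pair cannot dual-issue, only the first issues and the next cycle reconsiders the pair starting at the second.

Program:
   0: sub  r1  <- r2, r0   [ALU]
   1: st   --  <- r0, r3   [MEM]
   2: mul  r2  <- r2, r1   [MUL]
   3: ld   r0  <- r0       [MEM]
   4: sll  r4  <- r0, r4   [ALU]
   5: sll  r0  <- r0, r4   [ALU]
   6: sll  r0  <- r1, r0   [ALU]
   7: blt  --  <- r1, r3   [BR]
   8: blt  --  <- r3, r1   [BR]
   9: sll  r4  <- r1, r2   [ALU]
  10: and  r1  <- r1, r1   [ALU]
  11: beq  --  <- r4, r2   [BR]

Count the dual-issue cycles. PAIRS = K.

PAIRS = 4

#0 head=0: sub;st i0&i1 dual
#1 head=2: mul i2 no-port MUL/MEM
#2 head=3: ld i3 RAW r0
#3 head=4: sll i4 RAW r4
#4 head=5: sll i5 RAW+WAW r0
#5 head=6: sll;blt i6&i7 dual
#6 head=8: blt;sll i8&i9 dual
#7 head=10: and;beq i10&i11 dual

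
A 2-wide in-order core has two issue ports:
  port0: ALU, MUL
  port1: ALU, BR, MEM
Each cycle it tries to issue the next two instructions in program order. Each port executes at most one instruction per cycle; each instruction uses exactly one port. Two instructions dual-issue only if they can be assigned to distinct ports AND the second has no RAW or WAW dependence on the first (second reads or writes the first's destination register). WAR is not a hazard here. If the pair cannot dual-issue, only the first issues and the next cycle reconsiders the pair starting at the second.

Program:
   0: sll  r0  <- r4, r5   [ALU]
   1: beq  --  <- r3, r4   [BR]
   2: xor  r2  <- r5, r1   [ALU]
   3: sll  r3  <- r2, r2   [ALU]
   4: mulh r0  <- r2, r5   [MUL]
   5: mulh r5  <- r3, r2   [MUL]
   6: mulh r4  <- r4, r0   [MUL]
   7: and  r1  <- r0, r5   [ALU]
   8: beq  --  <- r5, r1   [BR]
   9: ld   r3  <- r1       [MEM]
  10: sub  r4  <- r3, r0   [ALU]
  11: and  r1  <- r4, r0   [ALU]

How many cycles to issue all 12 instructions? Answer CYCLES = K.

CYCLES = 9

0. sll;beq @i0,i1  | 2-wide
1. xor @i2  | RAW r2
2. sll;mulh @i3,i4  | 2-wide
3. mulh @i5  | no-port MUL/MUL
4. mulh;and @i6,i7  | 2-wide
5. beq @i8  | no-port BR/MEM
6. ld @i9  | RAW r3
7. sub @i10  | RAW r4
8. and @i11  | tail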